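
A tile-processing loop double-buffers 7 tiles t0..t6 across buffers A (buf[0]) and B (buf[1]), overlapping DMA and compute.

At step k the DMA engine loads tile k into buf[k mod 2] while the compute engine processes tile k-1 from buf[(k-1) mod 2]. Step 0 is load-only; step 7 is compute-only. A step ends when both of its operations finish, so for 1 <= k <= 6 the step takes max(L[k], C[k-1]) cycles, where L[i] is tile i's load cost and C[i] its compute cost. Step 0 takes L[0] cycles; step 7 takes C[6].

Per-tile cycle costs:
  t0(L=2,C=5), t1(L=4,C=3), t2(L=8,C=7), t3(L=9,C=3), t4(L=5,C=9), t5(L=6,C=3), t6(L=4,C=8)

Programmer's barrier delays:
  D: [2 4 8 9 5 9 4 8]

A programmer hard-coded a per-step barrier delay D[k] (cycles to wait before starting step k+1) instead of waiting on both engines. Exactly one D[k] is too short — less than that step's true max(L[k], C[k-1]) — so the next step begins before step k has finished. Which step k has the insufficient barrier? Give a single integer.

hazard at step 1

step 0: need L[0]=2 = 2; D[0]=2 ok
step 1: need max(L[1]=4,C[0]=5) = 5; D[1]=4 SHORT
step 2: need max(L[2]=8,C[1]=3) = 8; D[2]=8 ok
step 3: need max(L[3]=9,C[2]=7) = 9; D[3]=9 ok
step 4: need max(L[4]=5,C[3]=3) = 5; D[4]=5 ok
step 5: need max(L[5]=6,C[4]=9) = 9; D[5]=9 ok
step 6: need max(L[6]=4,C[5]=3) = 4; D[6]=4 ok
step 7: need C[6]=8 = 8; D[7]=8 ok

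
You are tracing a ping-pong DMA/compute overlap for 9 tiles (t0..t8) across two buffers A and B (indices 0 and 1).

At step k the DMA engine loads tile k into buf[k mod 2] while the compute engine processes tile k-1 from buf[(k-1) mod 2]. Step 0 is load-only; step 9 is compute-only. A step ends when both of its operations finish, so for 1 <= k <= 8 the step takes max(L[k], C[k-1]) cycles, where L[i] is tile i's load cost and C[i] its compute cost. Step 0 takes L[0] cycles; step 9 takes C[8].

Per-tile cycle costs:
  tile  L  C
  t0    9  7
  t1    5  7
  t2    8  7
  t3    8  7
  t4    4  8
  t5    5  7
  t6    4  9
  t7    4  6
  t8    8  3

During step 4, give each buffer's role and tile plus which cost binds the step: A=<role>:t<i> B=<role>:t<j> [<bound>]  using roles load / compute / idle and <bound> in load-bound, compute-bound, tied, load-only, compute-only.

[0] DMA t0→A (9c) ∥ CU idle ⇒ 9c, clock 9
[1] DMA t1→B (5c) ∥ CU A:t0 (7c) ⇒ 7c, clock 16
[2] DMA t2→A (8c) ∥ CU B:t1 (7c) ⇒ 8c, clock 24
[3] DMA t3→B (8c) ∥ CU A:t2 (7c) ⇒ 8c, clock 32
[4] DMA t4→A (4c) ∥ CU B:t3 (7c) ⇒ 7c, clock 39
[5] DMA t5→B (5c) ∥ CU A:t4 (8c) ⇒ 8c, clock 47
[6] DMA t6→A (4c) ∥ CU B:t5 (7c) ⇒ 7c, clock 54
[7] DMA t7→B (4c) ∥ CU A:t6 (9c) ⇒ 9c, clock 63
[8] DMA t8→A (8c) ∥ CU B:t7 (6c) ⇒ 8c, clock 71
[9] DMA idle ∥ CU A:t8 (3c) ⇒ 3c, clock 74

step 4: A=load:t4 B=compute:t3 [compute-bound]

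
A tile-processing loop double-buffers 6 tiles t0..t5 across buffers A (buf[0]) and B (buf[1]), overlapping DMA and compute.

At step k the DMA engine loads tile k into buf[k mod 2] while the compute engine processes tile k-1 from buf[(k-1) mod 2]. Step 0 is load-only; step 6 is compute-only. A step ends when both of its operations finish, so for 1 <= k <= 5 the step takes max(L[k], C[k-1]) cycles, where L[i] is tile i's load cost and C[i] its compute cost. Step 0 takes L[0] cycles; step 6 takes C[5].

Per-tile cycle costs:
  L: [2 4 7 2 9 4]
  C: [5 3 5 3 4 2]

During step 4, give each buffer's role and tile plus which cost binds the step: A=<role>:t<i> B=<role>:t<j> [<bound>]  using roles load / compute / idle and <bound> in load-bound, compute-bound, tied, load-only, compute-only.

step 4: A=load:t4 B=compute:t3 [load-bound]

  0. 2=2c; end=2; A:t0 B:-
  1. max(4,5)=5c; end=7; A:t0 B:t1
  2. max(7,3)=7c; end=14; A:t2 B:t1
  3. max(2,5)=5c; end=19; A:t2 B:t3
  4. max(9,3)=9c; end=28; A:t4 B:t3
  5. max(4,4)=4c; end=32; A:t4 B:t5
  6. 2=2c; end=34; A:t4 B:t5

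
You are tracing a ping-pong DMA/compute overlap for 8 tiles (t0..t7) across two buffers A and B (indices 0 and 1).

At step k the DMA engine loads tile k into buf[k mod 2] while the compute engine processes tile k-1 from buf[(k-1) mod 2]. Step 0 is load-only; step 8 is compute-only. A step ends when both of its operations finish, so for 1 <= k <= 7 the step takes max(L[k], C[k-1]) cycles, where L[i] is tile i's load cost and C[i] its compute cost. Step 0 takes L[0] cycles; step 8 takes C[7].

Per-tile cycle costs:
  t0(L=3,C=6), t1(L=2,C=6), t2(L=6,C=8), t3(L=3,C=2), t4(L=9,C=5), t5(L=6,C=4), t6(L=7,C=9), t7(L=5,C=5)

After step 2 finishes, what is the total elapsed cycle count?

end_cycle[2] = 15

step 0: L[0]=3 → dur=3, Σ=3 | A=load:t0 B=idle [load-only]
step 1: L[1]=2 C[0]=6 → dur=6, Σ=9 | A=compute:t0 B=load:t1 [compute-bound]
step 2: L[2]=6 C[1]=6 → dur=6, Σ=15 | A=load:t2 B=compute:t1 [tied]
step 3: L[3]=3 C[2]=8 → dur=8, Σ=23 | A=compute:t2 B=load:t3 [compute-bound]
step 4: L[4]=9 C[3]=2 → dur=9, Σ=32 | A=load:t4 B=compute:t3 [load-bound]
step 5: L[5]=6 C[4]=5 → dur=6, Σ=38 | A=compute:t4 B=load:t5 [load-bound]
step 6: L[6]=7 C[5]=4 → dur=7, Σ=45 | A=load:t6 B=compute:t5 [load-bound]
step 7: L[7]=5 C[6]=9 → dur=9, Σ=54 | A=compute:t6 B=load:t7 [compute-bound]
step 8: C[7]=5 → dur=5, Σ=59 | A=idle B=compute:t7 [compute-only]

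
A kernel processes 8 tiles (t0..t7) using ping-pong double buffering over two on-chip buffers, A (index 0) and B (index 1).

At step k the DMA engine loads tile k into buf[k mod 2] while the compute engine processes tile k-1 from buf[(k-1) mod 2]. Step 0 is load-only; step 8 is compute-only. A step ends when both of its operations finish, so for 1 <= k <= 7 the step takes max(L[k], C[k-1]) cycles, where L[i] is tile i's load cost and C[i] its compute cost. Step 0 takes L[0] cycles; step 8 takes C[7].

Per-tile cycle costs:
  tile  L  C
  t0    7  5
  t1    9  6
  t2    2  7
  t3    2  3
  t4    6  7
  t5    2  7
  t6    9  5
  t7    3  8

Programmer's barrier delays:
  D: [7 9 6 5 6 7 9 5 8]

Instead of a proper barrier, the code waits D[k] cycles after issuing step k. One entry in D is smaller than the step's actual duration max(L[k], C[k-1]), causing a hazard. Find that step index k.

hazard at step 3

[0] required=L[0]=7=7 vs D=7 ok
[1] required=max(L[1]=9,C[0]=5)=9 vs D=9 ok
[2] required=max(L[2]=2,C[1]=6)=6 vs D=6 ok
[3] required=max(L[3]=2,C[2]=7)=7 vs D=5 SHORT
[4] required=max(L[4]=6,C[3]=3)=6 vs D=6 ok
[5] required=max(L[5]=2,C[4]=7)=7 vs D=7 ok
[6] required=max(L[6]=9,C[5]=7)=9 vs D=9 ok
[7] required=max(L[7]=3,C[6]=5)=5 vs D=5 ok
[8] required=C[7]=8=8 vs D=8 ok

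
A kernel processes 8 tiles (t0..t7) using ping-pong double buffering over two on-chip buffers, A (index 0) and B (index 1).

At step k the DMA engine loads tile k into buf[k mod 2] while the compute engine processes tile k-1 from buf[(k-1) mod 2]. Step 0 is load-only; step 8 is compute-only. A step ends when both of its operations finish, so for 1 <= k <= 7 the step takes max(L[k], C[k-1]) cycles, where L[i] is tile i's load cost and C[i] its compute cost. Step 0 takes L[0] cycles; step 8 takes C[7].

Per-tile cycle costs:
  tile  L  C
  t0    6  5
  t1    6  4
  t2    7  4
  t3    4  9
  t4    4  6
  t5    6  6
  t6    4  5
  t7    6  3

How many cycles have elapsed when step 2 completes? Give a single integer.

end_cycle[2] = 19

  0. 6=6c; end=6; A:t0 B:-
  1. max(6,5)=6c; end=12; A:t0 B:t1
  2. max(7,4)=7c; end=19; A:t2 B:t1
  3. max(4,4)=4c; end=23; A:t2 B:t3
  4. max(4,9)=9c; end=32; A:t4 B:t3
  5. max(6,6)=6c; end=38; A:t4 B:t5
  6. max(4,6)=6c; end=44; A:t6 B:t5
  7. max(6,5)=6c; end=50; A:t6 B:t7
  8. 3=3c; end=53; A:t6 B:t7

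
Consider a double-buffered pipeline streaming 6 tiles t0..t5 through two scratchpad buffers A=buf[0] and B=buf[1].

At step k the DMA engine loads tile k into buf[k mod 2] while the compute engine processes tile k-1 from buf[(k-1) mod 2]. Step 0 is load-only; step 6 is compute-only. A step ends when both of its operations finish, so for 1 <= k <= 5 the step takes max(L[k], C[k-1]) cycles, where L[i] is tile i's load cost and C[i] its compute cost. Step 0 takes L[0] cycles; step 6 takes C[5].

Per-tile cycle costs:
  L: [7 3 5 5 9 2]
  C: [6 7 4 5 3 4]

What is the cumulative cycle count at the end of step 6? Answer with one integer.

end_cycle[6] = 41

[0] DMA t0→A (7c) ∥ CU idle ⇒ 7c, clock 7
[1] DMA t1→B (3c) ∥ CU A:t0 (6c) ⇒ 6c, clock 13
[2] DMA t2→A (5c) ∥ CU B:t1 (7c) ⇒ 7c, clock 20
[3] DMA t3→B (5c) ∥ CU A:t2 (4c) ⇒ 5c, clock 25
[4] DMA t4→A (9c) ∥ CU B:t3 (5c) ⇒ 9c, clock 34
[5] DMA t5→B (2c) ∥ CU A:t4 (3c) ⇒ 3c, clock 37
[6] DMA idle ∥ CU B:t5 (4c) ⇒ 4c, clock 41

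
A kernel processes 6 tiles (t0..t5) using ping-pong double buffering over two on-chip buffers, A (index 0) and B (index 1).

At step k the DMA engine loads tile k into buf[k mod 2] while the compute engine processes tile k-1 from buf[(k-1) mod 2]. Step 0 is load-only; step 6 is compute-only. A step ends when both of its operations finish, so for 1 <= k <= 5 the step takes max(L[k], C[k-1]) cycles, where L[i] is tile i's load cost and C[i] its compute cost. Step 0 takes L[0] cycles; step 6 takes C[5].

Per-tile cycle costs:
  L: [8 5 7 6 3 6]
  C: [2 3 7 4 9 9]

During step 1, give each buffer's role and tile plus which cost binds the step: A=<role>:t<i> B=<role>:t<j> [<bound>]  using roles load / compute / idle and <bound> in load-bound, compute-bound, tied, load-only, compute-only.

step 1: A=compute:t0 B=load:t1 [load-bound]

k=0 load=t0/8c comp=- wait=8 total=8
k=1 load=t1/5c comp=t0/2c wait=5 total=13
k=2 load=t2/7c comp=t1/3c wait=7 total=20
k=3 load=t3/6c comp=t2/7c wait=7 total=27
k=4 load=t4/3c comp=t3/4c wait=4 total=31
k=5 load=t5/6c comp=t4/9c wait=9 total=40
k=6 load=- comp=t5/9c wait=9 total=49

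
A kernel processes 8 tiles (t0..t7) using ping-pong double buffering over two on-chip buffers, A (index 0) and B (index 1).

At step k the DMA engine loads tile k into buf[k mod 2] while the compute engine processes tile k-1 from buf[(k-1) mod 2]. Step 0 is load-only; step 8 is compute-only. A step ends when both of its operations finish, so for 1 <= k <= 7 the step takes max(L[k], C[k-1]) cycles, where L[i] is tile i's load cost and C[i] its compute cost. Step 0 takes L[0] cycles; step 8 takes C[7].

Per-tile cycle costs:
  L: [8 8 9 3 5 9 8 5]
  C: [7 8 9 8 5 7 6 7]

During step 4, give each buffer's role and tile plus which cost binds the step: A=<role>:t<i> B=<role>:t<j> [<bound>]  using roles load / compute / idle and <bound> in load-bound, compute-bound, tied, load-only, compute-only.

[0] DMA t0→A (8c) ∥ CU idle ⇒ 8c, clock 8
[1] DMA t1→B (8c) ∥ CU A:t0 (7c) ⇒ 8c, clock 16
[2] DMA t2→A (9c) ∥ CU B:t1 (8c) ⇒ 9c, clock 25
[3] DMA t3→B (3c) ∥ CU A:t2 (9c) ⇒ 9c, clock 34
[4] DMA t4→A (5c) ∥ CU B:t3 (8c) ⇒ 8c, clock 42
[5] DMA t5→B (9c) ∥ CU A:t4 (5c) ⇒ 9c, clock 51
[6] DMA t6→A (8c) ∥ CU B:t5 (7c) ⇒ 8c, clock 59
[7] DMA t7→B (5c) ∥ CU A:t6 (6c) ⇒ 6c, clock 65
[8] DMA idle ∥ CU B:t7 (7c) ⇒ 7c, clock 72

step 4: A=load:t4 B=compute:t3 [compute-bound]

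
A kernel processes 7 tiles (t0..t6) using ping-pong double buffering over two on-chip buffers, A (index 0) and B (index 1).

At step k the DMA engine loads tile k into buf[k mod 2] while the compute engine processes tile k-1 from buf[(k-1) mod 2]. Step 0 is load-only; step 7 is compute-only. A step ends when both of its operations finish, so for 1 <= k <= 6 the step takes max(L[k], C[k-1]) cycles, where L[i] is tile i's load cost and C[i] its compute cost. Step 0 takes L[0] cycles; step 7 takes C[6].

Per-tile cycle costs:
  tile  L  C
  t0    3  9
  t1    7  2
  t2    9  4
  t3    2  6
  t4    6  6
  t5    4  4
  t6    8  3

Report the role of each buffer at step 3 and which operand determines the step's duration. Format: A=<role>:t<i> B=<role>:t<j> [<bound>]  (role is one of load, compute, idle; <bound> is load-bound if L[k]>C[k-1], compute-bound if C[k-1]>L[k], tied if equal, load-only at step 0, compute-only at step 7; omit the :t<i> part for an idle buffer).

  0. 3=3c; end=3; A:t0 B:-
  1. max(7,9)=9c; end=12; A:t0 B:t1
  2. max(9,2)=9c; end=21; A:t2 B:t1
  3. max(2,4)=4c; end=25; A:t2 B:t3
  4. max(6,6)=6c; end=31; A:t4 B:t3
  5. max(4,6)=6c; end=37; A:t4 B:t5
  6. max(8,4)=8c; end=45; A:t6 B:t5
  7. 3=3c; end=48; A:t6 B:t5

step 3: A=compute:t2 B=load:t3 [compute-bound]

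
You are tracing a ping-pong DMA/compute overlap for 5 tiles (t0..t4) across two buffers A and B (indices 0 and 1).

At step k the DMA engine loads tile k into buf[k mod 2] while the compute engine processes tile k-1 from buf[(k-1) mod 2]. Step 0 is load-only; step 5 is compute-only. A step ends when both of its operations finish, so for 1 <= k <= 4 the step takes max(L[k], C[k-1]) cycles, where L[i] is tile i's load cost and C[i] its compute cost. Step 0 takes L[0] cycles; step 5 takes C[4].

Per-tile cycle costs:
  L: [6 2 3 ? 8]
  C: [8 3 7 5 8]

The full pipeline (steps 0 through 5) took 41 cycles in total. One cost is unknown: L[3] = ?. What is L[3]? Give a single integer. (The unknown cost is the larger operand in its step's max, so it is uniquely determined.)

step 0 → dur = L[0]=6 = 6
step 1 → dur = max(L[1]=2, C[0]=8) = 8
step 2 → dur = max(L[2]=3, C[1]=3) = 3
step 3 → dur = max(L[3]=?, C[2]=7) = L[3]  (unknown; binding)
step 4 → dur = max(L[4]=8, C[3]=5) = 8
step 5 → dur = C[4]=8 = 8
sum of known step durations = 33
dur[3] = total - known = 41 - 33 = 8
L[3] is the binding max in step 3, so L[3] = dur[3] = 8

L[3] = 8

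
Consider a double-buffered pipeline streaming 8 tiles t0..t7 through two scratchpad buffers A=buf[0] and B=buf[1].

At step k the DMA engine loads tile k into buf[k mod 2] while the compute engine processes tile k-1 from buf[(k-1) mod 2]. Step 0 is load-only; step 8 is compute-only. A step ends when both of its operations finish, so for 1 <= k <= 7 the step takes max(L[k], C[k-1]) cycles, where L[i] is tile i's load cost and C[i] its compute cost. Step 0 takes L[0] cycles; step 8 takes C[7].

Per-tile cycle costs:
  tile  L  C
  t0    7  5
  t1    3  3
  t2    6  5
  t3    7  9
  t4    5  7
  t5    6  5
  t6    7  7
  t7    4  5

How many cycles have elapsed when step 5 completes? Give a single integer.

end_cycle[5] = 41

  0. 7=7c; end=7; A:t0 B:-
  1. max(3,5)=5c; end=12; A:t0 B:t1
  2. max(6,3)=6c; end=18; A:t2 B:t1
  3. max(7,5)=7c; end=25; A:t2 B:t3
  4. max(5,9)=9c; end=34; A:t4 B:t3
  5. max(6,7)=7c; end=41; A:t4 B:t5
  6. max(7,5)=7c; end=48; A:t6 B:t5
  7. max(4,7)=7c; end=55; A:t6 B:t7
  8. 5=5c; end=60; A:t6 B:t7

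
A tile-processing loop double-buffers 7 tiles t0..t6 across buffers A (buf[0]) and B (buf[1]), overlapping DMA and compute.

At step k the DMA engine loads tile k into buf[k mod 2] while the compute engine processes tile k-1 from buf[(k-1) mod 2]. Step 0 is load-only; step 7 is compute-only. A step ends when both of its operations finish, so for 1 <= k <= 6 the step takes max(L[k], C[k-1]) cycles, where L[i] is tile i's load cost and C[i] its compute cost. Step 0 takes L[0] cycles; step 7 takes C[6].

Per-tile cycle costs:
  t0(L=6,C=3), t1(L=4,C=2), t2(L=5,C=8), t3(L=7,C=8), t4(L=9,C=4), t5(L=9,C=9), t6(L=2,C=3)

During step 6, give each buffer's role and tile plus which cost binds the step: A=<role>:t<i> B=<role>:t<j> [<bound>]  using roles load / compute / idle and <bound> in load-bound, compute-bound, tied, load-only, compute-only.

step 0: L[0]=6 → dur=6, Σ=6 | A=load:t0 B=idle [load-only]
step 1: L[1]=4 C[0]=3 → dur=4, Σ=10 | A=compute:t0 B=load:t1 [load-bound]
step 2: L[2]=5 C[1]=2 → dur=5, Σ=15 | A=load:t2 B=compute:t1 [load-bound]
step 3: L[3]=7 C[2]=8 → dur=8, Σ=23 | A=compute:t2 B=load:t3 [compute-bound]
step 4: L[4]=9 C[3]=8 → dur=9, Σ=32 | A=load:t4 B=compute:t3 [load-bound]
step 5: L[5]=9 C[4]=4 → dur=9, Σ=41 | A=compute:t4 B=load:t5 [load-bound]
step 6: L[6]=2 C[5]=9 → dur=9, Σ=50 | A=load:t6 B=compute:t5 [compute-bound]
step 7: C[6]=3 → dur=3, Σ=53 | A=compute:t6 B=idle [compute-only]

step 6: A=load:t6 B=compute:t5 [compute-bound]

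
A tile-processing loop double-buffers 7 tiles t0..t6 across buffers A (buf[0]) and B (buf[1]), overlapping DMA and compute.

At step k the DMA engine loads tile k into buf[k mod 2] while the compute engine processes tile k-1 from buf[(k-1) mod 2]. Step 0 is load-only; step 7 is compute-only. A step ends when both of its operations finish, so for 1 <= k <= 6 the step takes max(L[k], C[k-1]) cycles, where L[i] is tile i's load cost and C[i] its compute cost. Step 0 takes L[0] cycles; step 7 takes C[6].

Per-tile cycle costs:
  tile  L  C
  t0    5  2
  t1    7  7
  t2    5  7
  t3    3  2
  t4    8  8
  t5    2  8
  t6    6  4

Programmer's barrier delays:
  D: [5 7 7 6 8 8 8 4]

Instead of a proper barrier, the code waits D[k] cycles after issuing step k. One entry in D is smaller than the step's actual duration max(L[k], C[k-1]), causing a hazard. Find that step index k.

k=0 barrier L[0]=5→5c, D[0]=5 ok
k=1 barrier max(L[1]=7,C[0]=2)→7c, D[1]=7 ok
k=2 barrier max(L[2]=5,C[1]=7)→7c, D[2]=7 ok
k=3 barrier max(L[3]=3,C[2]=7)→7c, D[3]=6 SHORT
k=4 barrier max(L[4]=8,C[3]=2)→8c, D[4]=8 ok
k=5 barrier max(L[5]=2,C[4]=8)→8c, D[5]=8 ok
k=6 barrier max(L[6]=6,C[5]=8)→8c, D[6]=8 ok
k=7 barrier C[6]=4→4c, D[7]=4 ok

hazard at step 3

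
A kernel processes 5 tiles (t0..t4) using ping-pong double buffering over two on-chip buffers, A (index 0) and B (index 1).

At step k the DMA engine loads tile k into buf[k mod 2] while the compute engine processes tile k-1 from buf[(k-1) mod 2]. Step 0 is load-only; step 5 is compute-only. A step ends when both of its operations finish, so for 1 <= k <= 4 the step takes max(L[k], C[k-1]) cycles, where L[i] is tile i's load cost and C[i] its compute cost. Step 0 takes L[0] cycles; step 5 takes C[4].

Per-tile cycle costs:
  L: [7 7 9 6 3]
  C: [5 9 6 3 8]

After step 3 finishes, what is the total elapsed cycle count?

step 0: L[0]=7 → dur=7, Σ=7 | A=load:t0 B=idle [load-only]
step 1: L[1]=7 C[0]=5 → dur=7, Σ=14 | A=compute:t0 B=load:t1 [load-bound]
step 2: L[2]=9 C[1]=9 → dur=9, Σ=23 | A=load:t2 B=compute:t1 [tied]
step 3: L[3]=6 C[2]=6 → dur=6, Σ=29 | A=compute:t2 B=load:t3 [tied]
step 4: L[4]=3 C[3]=3 → dur=3, Σ=32 | A=load:t4 B=compute:t3 [tied]
step 5: C[4]=8 → dur=8, Σ=40 | A=compute:t4 B=idle [compute-only]

end_cycle[3] = 29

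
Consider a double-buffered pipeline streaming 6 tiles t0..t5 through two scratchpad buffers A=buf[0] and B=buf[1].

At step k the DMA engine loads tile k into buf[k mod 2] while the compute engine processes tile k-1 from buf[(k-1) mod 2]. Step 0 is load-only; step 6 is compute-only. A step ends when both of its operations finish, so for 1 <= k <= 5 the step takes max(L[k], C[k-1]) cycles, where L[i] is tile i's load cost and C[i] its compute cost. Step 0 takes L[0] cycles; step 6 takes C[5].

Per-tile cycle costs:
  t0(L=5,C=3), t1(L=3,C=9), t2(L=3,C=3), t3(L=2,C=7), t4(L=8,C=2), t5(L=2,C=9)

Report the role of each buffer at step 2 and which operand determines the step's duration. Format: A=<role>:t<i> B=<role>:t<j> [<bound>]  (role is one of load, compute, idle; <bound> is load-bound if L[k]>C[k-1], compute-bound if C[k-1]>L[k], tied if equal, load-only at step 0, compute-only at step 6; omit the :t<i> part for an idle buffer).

step 2: A=load:t2 B=compute:t1 [compute-bound]

step 0: L[0]=5 → dur=5, Σ=5 | A=load:t0 B=idle [load-only]
step 1: L[1]=3 C[0]=3 → dur=3, Σ=8 | A=compute:t0 B=load:t1 [tied]
step 2: L[2]=3 C[1]=9 → dur=9, Σ=17 | A=load:t2 B=compute:t1 [compute-bound]
step 3: L[3]=2 C[2]=3 → dur=3, Σ=20 | A=compute:t2 B=load:t3 [compute-bound]
step 4: L[4]=8 C[3]=7 → dur=8, Σ=28 | A=load:t4 B=compute:t3 [load-bound]
step 5: L[5]=2 C[4]=2 → dur=2, Σ=30 | A=compute:t4 B=load:t5 [tied]
step 6: C[5]=9 → dur=9, Σ=39 | A=idle B=compute:t5 [compute-only]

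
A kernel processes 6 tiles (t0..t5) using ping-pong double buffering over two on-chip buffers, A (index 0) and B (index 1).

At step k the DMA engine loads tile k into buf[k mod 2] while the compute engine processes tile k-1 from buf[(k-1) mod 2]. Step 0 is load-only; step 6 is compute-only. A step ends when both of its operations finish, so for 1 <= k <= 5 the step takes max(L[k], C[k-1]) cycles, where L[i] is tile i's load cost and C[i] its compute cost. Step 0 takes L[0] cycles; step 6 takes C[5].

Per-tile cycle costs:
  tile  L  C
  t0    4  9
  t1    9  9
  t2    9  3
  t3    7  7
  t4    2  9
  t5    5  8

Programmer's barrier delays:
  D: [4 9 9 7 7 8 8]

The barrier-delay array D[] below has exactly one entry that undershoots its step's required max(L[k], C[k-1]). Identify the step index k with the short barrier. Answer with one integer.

hazard at step 5

step 0: need L[0]=4 = 4; D[0]=4 ok
step 1: need max(L[1]=9,C[0]=9) = 9; D[1]=9 ok
step 2: need max(L[2]=9,C[1]=9) = 9; D[2]=9 ok
step 3: need max(L[3]=7,C[2]=3) = 7; D[3]=7 ok
step 4: need max(L[4]=2,C[3]=7) = 7; D[4]=7 ok
step 5: need max(L[5]=5,C[4]=9) = 9; D[5]=8 SHORT
step 6: need C[5]=8 = 8; D[6]=8 ok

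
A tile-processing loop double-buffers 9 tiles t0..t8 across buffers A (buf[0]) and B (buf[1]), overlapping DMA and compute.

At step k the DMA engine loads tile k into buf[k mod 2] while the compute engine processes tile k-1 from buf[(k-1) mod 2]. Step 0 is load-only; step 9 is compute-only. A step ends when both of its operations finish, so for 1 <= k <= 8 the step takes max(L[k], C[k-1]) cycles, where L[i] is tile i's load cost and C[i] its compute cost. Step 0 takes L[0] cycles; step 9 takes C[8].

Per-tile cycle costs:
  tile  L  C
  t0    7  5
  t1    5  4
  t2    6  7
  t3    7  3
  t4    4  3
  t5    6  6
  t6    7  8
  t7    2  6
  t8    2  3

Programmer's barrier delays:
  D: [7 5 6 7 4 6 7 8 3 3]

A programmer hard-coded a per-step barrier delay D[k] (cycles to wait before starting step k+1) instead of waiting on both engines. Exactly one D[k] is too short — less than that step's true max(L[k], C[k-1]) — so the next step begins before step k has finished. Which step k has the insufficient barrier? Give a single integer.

k=0 barrier L[0]=7→7c, D[0]=7 ok
k=1 barrier max(L[1]=5,C[0]=5)→5c, D[1]=5 ok
k=2 barrier max(L[2]=6,C[1]=4)→6c, D[2]=6 ok
k=3 barrier max(L[3]=7,C[2]=7)→7c, D[3]=7 ok
k=4 barrier max(L[4]=4,C[3]=3)→4c, D[4]=4 ok
k=5 barrier max(L[5]=6,C[4]=3)→6c, D[5]=6 ok
k=6 barrier max(L[6]=7,C[5]=6)→7c, D[6]=7 ok
k=7 barrier max(L[7]=2,C[6]=8)→8c, D[7]=8 ok
k=8 barrier max(L[8]=2,C[7]=6)→6c, D[8]=3 SHORT
k=9 barrier C[8]=3→3c, D[9]=3 ok

hazard at step 8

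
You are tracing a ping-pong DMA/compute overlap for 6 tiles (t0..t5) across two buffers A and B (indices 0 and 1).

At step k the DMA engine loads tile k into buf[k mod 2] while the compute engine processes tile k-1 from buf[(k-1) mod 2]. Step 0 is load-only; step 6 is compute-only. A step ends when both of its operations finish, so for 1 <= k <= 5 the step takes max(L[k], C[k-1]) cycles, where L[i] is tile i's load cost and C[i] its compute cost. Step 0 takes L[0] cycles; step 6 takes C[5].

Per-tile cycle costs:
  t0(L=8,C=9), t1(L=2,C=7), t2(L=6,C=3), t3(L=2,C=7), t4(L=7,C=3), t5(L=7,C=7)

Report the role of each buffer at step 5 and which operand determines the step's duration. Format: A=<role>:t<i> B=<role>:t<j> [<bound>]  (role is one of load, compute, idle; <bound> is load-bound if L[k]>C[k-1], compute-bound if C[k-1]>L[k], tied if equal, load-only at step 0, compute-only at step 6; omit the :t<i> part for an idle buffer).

  0. 8=8c; end=8; A:t0 B:-
  1. max(2,9)=9c; end=17; A:t0 B:t1
  2. max(6,7)=7c; end=24; A:t2 B:t1
  3. max(2,3)=3c; end=27; A:t2 B:t3
  4. max(7,7)=7c; end=34; A:t4 B:t3
  5. max(7,3)=7c; end=41; A:t4 B:t5
  6. 7=7c; end=48; A:t4 B:t5

step 5: A=compute:t4 B=load:t5 [load-bound]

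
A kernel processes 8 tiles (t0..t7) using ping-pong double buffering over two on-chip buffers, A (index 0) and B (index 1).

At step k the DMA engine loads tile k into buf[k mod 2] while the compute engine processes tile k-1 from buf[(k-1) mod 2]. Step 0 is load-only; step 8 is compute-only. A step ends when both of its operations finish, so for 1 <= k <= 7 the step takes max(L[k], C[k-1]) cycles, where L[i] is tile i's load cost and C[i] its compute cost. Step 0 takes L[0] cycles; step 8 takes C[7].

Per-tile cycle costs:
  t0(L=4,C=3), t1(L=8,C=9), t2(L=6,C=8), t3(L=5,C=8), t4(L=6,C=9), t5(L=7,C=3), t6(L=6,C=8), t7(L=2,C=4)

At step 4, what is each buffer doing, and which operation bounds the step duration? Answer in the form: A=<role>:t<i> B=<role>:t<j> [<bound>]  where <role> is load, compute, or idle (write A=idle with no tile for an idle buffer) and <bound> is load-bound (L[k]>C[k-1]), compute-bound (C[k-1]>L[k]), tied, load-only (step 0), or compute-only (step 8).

[0] DMA t0→A (4c) ∥ CU idle ⇒ 4c, clock 4
[1] DMA t1→B (8c) ∥ CU A:t0 (3c) ⇒ 8c, clock 12
[2] DMA t2→A (6c) ∥ CU B:t1 (9c) ⇒ 9c, clock 21
[3] DMA t3→B (5c) ∥ CU A:t2 (8c) ⇒ 8c, clock 29
[4] DMA t4→A (6c) ∥ CU B:t3 (8c) ⇒ 8c, clock 37
[5] DMA t5→B (7c) ∥ CU A:t4 (9c) ⇒ 9c, clock 46
[6] DMA t6→A (6c) ∥ CU B:t5 (3c) ⇒ 6c, clock 52
[7] DMA t7→B (2c) ∥ CU A:t6 (8c) ⇒ 8c, clock 60
[8] DMA idle ∥ CU B:t7 (4c) ⇒ 4c, clock 64

step 4: A=load:t4 B=compute:t3 [compute-bound]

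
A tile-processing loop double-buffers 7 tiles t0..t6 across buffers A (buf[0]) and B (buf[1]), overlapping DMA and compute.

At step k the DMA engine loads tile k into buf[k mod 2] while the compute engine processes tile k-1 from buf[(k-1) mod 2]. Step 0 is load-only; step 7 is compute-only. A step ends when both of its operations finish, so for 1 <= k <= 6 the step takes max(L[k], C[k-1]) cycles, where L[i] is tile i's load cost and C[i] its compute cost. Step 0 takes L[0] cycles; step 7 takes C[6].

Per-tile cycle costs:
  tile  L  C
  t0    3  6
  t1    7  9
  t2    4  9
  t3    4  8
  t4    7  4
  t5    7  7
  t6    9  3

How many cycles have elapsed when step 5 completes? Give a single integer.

  0. 3=3c; end=3; A:t0 B:-
  1. max(7,6)=7c; end=10; A:t0 B:t1
  2. max(4,9)=9c; end=19; A:t2 B:t1
  3. max(4,9)=9c; end=28; A:t2 B:t3
  4. max(7,8)=8c; end=36; A:t4 B:t3
  5. max(7,4)=7c; end=43; A:t4 B:t5
  6. max(9,7)=9c; end=52; A:t6 B:t5
  7. 3=3c; end=55; A:t6 B:t5

end_cycle[5] = 43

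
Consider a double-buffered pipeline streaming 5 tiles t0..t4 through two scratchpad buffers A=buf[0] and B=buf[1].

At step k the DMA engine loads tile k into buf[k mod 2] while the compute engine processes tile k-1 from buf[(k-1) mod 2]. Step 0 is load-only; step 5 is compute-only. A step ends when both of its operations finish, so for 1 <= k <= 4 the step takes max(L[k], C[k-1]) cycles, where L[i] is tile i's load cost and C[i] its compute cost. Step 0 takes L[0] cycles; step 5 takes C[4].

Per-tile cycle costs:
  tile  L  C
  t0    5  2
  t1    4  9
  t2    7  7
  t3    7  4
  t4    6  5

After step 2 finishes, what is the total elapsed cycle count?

end_cycle[2] = 18

[0] DMA t0→A (5c) ∥ CU idle ⇒ 5c, clock 5
[1] DMA t1→B (4c) ∥ CU A:t0 (2c) ⇒ 4c, clock 9
[2] DMA t2→A (7c) ∥ CU B:t1 (9c) ⇒ 9c, clock 18
[3] DMA t3→B (7c) ∥ CU A:t2 (7c) ⇒ 7c, clock 25
[4] DMA t4→A (6c) ∥ CU B:t3 (4c) ⇒ 6c, clock 31
[5] DMA idle ∥ CU A:t4 (5c) ⇒ 5c, clock 36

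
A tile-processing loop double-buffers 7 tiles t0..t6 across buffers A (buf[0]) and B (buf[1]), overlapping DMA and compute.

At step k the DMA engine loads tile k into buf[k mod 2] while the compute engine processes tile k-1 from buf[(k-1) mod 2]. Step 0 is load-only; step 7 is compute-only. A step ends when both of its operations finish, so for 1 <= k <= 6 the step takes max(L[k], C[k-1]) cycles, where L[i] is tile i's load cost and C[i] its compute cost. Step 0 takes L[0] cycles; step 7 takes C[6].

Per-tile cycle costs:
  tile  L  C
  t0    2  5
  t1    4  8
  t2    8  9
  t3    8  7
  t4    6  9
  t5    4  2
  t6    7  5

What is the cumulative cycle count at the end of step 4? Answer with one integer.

end_cycle[4] = 31

[0] DMA t0→A (2c) ∥ CU idle ⇒ 2c, clock 2
[1] DMA t1→B (4c) ∥ CU A:t0 (5c) ⇒ 5c, clock 7
[2] DMA t2→A (8c) ∥ CU B:t1 (8c) ⇒ 8c, clock 15
[3] DMA t3→B (8c) ∥ CU A:t2 (9c) ⇒ 9c, clock 24
[4] DMA t4→A (6c) ∥ CU B:t3 (7c) ⇒ 7c, clock 31
[5] DMA t5→B (4c) ∥ CU A:t4 (9c) ⇒ 9c, clock 40
[6] DMA t6→A (7c) ∥ CU B:t5 (2c) ⇒ 7c, clock 47
[7] DMA idle ∥ CU A:t6 (5c) ⇒ 5c, clock 52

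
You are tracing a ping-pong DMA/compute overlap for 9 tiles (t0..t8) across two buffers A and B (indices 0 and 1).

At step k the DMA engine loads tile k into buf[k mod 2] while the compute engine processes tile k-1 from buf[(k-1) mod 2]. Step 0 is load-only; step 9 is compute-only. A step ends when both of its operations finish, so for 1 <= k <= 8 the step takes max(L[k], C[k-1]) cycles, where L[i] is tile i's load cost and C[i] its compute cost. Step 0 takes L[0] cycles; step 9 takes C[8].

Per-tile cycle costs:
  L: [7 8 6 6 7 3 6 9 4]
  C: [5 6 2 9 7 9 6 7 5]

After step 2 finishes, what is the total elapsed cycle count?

end_cycle[2] = 21

step 0: L[0]=7 → dur=7, Σ=7 | A=load:t0 B=idle [load-only]
step 1: L[1]=8 C[0]=5 → dur=8, Σ=15 | A=compute:t0 B=load:t1 [load-bound]
step 2: L[2]=6 C[1]=6 → dur=6, Σ=21 | A=load:t2 B=compute:t1 [tied]
step 3: L[3]=6 C[2]=2 → dur=6, Σ=27 | A=compute:t2 B=load:t3 [load-bound]
step 4: L[4]=7 C[3]=9 → dur=9, Σ=36 | A=load:t4 B=compute:t3 [compute-bound]
step 5: L[5]=3 C[4]=7 → dur=7, Σ=43 | A=compute:t4 B=load:t5 [compute-bound]
step 6: L[6]=6 C[5]=9 → dur=9, Σ=52 | A=load:t6 B=compute:t5 [compute-bound]
step 7: L[7]=9 C[6]=6 → dur=9, Σ=61 | A=compute:t6 B=load:t7 [load-bound]
step 8: L[8]=4 C[7]=7 → dur=7, Σ=68 | A=load:t8 B=compute:t7 [compute-bound]
step 9: C[8]=5 → dur=5, Σ=73 | A=compute:t8 B=idle [compute-only]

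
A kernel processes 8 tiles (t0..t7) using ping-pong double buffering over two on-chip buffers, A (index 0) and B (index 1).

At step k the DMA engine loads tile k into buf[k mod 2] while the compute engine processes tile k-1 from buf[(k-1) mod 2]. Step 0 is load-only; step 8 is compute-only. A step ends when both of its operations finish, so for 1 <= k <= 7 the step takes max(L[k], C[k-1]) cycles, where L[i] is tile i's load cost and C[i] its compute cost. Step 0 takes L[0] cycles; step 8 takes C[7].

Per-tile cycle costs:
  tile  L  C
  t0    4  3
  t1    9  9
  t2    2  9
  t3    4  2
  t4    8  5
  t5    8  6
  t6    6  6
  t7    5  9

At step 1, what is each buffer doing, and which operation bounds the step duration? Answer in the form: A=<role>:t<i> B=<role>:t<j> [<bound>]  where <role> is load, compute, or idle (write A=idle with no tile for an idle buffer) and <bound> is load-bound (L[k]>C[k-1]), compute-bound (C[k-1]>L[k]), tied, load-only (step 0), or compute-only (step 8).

[0] DMA t0→A (4c) ∥ CU idle ⇒ 4c, clock 4
[1] DMA t1→B (9c) ∥ CU A:t0 (3c) ⇒ 9c, clock 13
[2] DMA t2→A (2c) ∥ CU B:t1 (9c) ⇒ 9c, clock 22
[3] DMA t3→B (4c) ∥ CU A:t2 (9c) ⇒ 9c, clock 31
[4] DMA t4→A (8c) ∥ CU B:t3 (2c) ⇒ 8c, clock 39
[5] DMA t5→B (8c) ∥ CU A:t4 (5c) ⇒ 8c, clock 47
[6] DMA t6→A (6c) ∥ CU B:t5 (6c) ⇒ 6c, clock 53
[7] DMA t7→B (5c) ∥ CU A:t6 (6c) ⇒ 6c, clock 59
[8] DMA idle ∥ CU B:t7 (9c) ⇒ 9c, clock 68

step 1: A=compute:t0 B=load:t1 [load-bound]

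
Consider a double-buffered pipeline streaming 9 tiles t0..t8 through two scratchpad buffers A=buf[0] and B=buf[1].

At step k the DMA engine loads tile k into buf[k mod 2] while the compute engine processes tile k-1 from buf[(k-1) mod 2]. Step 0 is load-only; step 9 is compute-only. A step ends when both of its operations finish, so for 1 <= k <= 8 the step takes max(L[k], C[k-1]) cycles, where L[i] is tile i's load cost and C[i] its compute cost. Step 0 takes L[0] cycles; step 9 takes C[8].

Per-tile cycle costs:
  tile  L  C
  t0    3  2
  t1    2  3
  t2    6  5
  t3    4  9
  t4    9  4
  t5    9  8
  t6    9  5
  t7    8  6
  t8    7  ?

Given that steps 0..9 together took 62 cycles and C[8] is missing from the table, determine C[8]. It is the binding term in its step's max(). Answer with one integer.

C[8] = 4

step 0 | dur = L[0]=3 = 3
step 1 | dur = max(L[1]=2, C[0]=2) = 2
step 2 | dur = max(L[2]=6, C[1]=3) = 6
step 3 | dur = max(L[3]=4, C[2]=5) = 5
step 4 | dur = max(L[4]=9, C[3]=9) = 9
step 5 | dur = max(L[5]=9, C[4]=4) = 9
step 6 | dur = max(L[6]=9, C[5]=8) = 9
step 7 | dur = max(L[7]=8, C[6]=5) = 8
step 8 | dur = max(L[8]=7, C[7]=6) = 7
step 9 | dur = C[8]=? = C[8]  (unknown; binding)
sum of known step durations = 58
dur[9] = total - known = 62 - 58 = 4
C[8] is the binding max in step 9, so C[8] = dur[9] = 4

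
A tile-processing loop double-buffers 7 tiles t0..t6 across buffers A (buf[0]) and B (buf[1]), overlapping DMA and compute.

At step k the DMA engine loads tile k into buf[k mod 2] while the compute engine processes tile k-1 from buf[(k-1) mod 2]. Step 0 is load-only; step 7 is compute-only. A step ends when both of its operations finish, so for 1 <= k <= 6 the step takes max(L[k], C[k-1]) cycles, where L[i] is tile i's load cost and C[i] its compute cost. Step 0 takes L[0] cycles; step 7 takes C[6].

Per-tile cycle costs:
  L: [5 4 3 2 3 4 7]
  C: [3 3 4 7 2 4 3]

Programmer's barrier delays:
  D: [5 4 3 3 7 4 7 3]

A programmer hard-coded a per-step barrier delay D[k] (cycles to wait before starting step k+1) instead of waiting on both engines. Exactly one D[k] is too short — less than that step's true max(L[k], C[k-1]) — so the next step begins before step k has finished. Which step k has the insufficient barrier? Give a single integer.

hazard at step 3

k=0 barrier L[0]=5→5c, D[0]=5 ok
k=1 barrier max(L[1]=4,C[0]=3)→4c, D[1]=4 ok
k=2 barrier max(L[2]=3,C[1]=3)→3c, D[2]=3 ok
k=3 barrier max(L[3]=2,C[2]=4)→4c, D[3]=3 SHORT
k=4 barrier max(L[4]=3,C[3]=7)→7c, D[4]=7 ok
k=5 barrier max(L[5]=4,C[4]=2)→4c, D[5]=4 ok
k=6 barrier max(L[6]=7,C[5]=4)→7c, D[6]=7 ok
k=7 barrier C[6]=3→3c, D[7]=3 ok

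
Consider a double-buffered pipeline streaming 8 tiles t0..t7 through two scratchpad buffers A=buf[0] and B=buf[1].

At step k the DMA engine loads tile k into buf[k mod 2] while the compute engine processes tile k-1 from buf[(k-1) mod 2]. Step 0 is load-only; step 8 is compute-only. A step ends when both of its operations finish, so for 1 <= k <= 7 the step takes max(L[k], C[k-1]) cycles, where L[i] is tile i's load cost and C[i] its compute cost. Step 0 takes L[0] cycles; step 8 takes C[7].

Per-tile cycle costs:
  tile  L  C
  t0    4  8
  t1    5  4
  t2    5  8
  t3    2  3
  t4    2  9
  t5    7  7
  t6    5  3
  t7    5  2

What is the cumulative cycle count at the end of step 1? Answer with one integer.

k=0 load=t0/4c comp=- wait=4 total=4
k=1 load=t1/5c comp=t0/8c wait=8 total=12
k=2 load=t2/5c comp=t1/4c wait=5 total=17
k=3 load=t3/2c comp=t2/8c wait=8 total=25
k=4 load=t4/2c comp=t3/3c wait=3 total=28
k=5 load=t5/7c comp=t4/9c wait=9 total=37
k=6 load=t6/5c comp=t5/7c wait=7 total=44
k=7 load=t7/5c comp=t6/3c wait=5 total=49
k=8 load=- comp=t7/2c wait=2 total=51

end_cycle[1] = 12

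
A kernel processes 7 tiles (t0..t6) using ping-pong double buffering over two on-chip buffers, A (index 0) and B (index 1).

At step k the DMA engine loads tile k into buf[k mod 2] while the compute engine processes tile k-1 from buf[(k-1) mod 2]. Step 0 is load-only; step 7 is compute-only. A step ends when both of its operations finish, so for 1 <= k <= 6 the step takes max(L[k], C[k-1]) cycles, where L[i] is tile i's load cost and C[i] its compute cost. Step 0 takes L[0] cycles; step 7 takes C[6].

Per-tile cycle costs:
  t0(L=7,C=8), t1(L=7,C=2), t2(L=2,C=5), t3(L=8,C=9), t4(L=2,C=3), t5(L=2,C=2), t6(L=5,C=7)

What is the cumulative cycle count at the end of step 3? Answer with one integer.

end_cycle[3] = 25

k=0 load=t0/7c comp=- wait=7 total=7
k=1 load=t1/7c comp=t0/8c wait=8 total=15
k=2 load=t2/2c comp=t1/2c wait=2 total=17
k=3 load=t3/8c comp=t2/5c wait=8 total=25
k=4 load=t4/2c comp=t3/9c wait=9 total=34
k=5 load=t5/2c comp=t4/3c wait=3 total=37
k=6 load=t6/5c comp=t5/2c wait=5 total=42
k=7 load=- comp=t6/7c wait=7 total=49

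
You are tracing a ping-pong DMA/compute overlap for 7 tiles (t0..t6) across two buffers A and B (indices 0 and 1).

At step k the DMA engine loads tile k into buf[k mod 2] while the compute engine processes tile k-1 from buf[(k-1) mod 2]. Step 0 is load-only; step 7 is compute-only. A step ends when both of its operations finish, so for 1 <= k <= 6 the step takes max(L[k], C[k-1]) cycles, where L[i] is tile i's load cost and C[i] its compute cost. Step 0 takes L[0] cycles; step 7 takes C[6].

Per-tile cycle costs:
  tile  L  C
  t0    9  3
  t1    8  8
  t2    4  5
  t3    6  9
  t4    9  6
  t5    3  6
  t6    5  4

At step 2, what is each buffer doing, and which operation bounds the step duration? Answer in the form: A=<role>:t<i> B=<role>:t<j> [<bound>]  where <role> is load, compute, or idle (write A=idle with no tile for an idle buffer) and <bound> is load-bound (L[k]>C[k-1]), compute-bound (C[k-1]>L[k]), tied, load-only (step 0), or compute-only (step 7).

step 2: A=load:t2 B=compute:t1 [compute-bound]

[0] DMA t0→A (9c) ∥ CU idle ⇒ 9c, clock 9
[1] DMA t1→B (8c) ∥ CU A:t0 (3c) ⇒ 8c, clock 17
[2] DMA t2→A (4c) ∥ CU B:t1 (8c) ⇒ 8c, clock 25
[3] DMA t3→B (6c) ∥ CU A:t2 (5c) ⇒ 6c, clock 31
[4] DMA t4→A (9c) ∥ CU B:t3 (9c) ⇒ 9c, clock 40
[5] DMA t5→B (3c) ∥ CU A:t4 (6c) ⇒ 6c, clock 46
[6] DMA t6→A (5c) ∥ CU B:t5 (6c) ⇒ 6c, clock 52
[7] DMA idle ∥ CU A:t6 (4c) ⇒ 4c, clock 56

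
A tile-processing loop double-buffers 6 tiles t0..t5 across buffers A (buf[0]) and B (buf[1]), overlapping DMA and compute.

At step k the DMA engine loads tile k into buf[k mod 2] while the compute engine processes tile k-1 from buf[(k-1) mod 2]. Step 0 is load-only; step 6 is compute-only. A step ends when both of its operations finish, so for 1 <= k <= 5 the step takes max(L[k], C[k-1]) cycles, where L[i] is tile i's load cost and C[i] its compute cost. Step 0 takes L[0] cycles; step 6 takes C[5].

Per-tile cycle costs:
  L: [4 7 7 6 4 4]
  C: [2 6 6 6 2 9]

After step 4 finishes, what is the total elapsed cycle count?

k=0 load=t0/4c comp=- wait=4 total=4
k=1 load=t1/7c comp=t0/2c wait=7 total=11
k=2 load=t2/7c comp=t1/6c wait=7 total=18
k=3 load=t3/6c comp=t2/6c wait=6 total=24
k=4 load=t4/4c comp=t3/6c wait=6 total=30
k=5 load=t5/4c comp=t4/2c wait=4 total=34
k=6 load=- comp=t5/9c wait=9 total=43

end_cycle[4] = 30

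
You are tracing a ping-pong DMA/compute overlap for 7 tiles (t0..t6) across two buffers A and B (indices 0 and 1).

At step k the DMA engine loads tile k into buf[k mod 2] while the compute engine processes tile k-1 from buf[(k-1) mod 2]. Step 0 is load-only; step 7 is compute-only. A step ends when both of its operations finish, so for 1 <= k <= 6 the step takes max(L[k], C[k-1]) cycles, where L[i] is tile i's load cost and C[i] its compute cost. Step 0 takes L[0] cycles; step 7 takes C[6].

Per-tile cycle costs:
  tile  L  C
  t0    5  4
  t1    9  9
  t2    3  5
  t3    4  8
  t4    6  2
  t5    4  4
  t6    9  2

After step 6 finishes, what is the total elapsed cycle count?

  0. 5=5c; end=5; A:t0 B:-
  1. max(9,4)=9c; end=14; A:t0 B:t1
  2. max(3,9)=9c; end=23; A:t2 B:t1
  3. max(4,5)=5c; end=28; A:t2 B:t3
  4. max(6,8)=8c; end=36; A:t4 B:t3
  5. max(4,2)=4c; end=40; A:t4 B:t5
  6. max(9,4)=9c; end=49; A:t6 B:t5
  7. 2=2c; end=51; A:t6 B:t5

end_cycle[6] = 49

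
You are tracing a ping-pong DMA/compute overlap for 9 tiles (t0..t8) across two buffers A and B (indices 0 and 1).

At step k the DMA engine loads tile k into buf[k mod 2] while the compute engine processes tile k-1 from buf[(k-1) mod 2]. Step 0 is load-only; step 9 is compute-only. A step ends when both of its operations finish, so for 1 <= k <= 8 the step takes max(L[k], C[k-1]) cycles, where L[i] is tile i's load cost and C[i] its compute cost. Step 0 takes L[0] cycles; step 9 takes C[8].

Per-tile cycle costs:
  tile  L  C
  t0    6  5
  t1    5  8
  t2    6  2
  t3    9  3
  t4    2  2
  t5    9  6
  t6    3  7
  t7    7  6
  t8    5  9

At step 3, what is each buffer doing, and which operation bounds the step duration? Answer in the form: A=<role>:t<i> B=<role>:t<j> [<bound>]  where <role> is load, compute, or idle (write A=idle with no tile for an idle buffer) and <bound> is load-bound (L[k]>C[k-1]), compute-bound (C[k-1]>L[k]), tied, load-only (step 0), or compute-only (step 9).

  0. 6=6c; end=6; A:t0 B:-
  1. max(5,5)=5c; end=11; A:t0 B:t1
  2. max(6,8)=8c; end=19; A:t2 B:t1
  3. max(9,2)=9c; end=28; A:t2 B:t3
  4. max(2,3)=3c; end=31; A:t4 B:t3
  5. max(9,2)=9c; end=40; A:t4 B:t5
  6. max(3,6)=6c; end=46; A:t6 B:t5
  7. max(7,7)=7c; end=53; A:t6 B:t7
  8. max(5,6)=6c; end=59; A:t8 B:t7
  9. 9=9c; end=68; A:t8 B:t7

step 3: A=compute:t2 B=load:t3 [load-bound]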